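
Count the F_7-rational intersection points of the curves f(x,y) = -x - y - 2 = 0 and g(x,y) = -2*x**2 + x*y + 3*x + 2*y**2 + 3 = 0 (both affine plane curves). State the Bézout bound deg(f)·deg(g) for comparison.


Common zeros: ∅; count = 0; Bézout bound = 2.

deg(f) = 1, deg(g) = 2, so Bézout bound = 2.
Scan x ∈ F_7. For each x, list the y ∈ F_7 with f(x, y) ≡ 0 and those with g(x, y) ≡ 0 (mod 7); the common zeros in that column are the intersection.
  x = 0: f ≡ 0 at y ∈ {5}; g ≡ 0 at y ∈ {3, 4}; common: ∅.
  x = 1: f ≡ 0 at y ∈ {4}; g ≡ 0 at y ∈ {1, 2}; common: ∅.
  x = 2: f ≡ 0 at y ∈ {3}; g ≡ 0 at y ∈ ∅; common: ∅.
  x = 3: f ≡ 0 at y ∈ {2}; g ≡ 0 at y ∈ {3, 6}; common: ∅.
  x = 4: f ≡ 0 at y ∈ {1}; g ≡ 0 at y ∈ ∅; common: ∅.
  x = 5: f ≡ 0 at y ∈ {0}; g ≡ 0 at y ∈ {2, 6}; common: ∅.
  x = 6: f ≡ 0 at y ∈ {6}; g ≡ 0 at y ∈ ∅; common: ∅.
Collecting: common zeros = ∅, so the count is 0.
Comparison with the Bézout bound: 0 ≤ 2 = deg(f)·deg(g), as expected for curves with no common component (the affine F_7-count falls short of the bound because intersections may lie at infinity, over extension fields, or carry multiplicity).


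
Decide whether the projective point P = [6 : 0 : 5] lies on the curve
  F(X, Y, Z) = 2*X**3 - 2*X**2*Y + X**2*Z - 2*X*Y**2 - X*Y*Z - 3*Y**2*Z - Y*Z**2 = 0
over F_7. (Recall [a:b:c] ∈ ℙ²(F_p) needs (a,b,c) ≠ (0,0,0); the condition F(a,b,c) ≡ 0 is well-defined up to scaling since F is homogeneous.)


F(6,0,5) ≡ 3 (mod 7); P is NOT on the curve.

Evaluate F(6, 0, 5) term-by-term (mod 7).
  2*X**3 ↦ 2·216·1·1 = 432
  -2*X**2*Y ↦ -2·36·0·1 = 0
  X**2*Z ↦ 1·36·1·5 = 180
  -2*X*Y**2 ↦ -2·6·0·1 = 0
  -X*Y*Z ↦ -1·6·0·5 = 0
  -3*Y**2*Z ↦ -3·1·0·5 = 0
  -Y*Z**2 ↦ -1·1·0·25 = 0
Sum: F(6, 0, 5) = (432) + (0) + (180) + (0) + (0) + (0) + (0) = 612.
Reducing mod 7: 612 ≡ 3 (mod 7).
Since F(a, b, c) ≡ 3 ≠ 0 (mod 7), P does NOT lie on the curve.


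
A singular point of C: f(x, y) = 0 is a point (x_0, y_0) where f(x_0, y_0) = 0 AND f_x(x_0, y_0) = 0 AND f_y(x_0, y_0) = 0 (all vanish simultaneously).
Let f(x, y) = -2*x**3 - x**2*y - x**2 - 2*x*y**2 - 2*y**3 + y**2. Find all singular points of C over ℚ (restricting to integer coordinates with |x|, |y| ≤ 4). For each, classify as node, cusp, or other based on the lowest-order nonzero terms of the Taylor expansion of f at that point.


Singular points: {(0, 0)}; classification: node.

Compute partial derivatives:
  f_x = -6*x**2 - 2*x*y - 2*x - 2*y**2.
  f_y = -x**2 - 4*x*y - 6*y**2 + 2*y.
Scan x_0 ∈ {−4, ..., 4}. For each x_0, f_y(x_0, y) is a polynomial in y; find its integer roots y ∈ {−4, ..., 4}, then test f_x and f at those candidates.
  x = -4: f_y(-4, y) = -6*y**2 + 18*y - 16; no integer root y with |y| ≤ 4.
  x = -3: f_y(-3, y) = -6*y**2 + 14*y - 9; no integer root y with |y| ≤ 4.
  x = -2: f_y(-2, y) = -6*y**2 + 10*y - 4; vanishes at y ∈ {1}. (-2, 1): f_x = -18 ≠ 0.
  x = -1: f_y(-1, y) = -6*y**2 + 6*y - 1; no integer root y with |y| ≤ 4.
  x = 0: f_y(0, y) = -6*y**2 + 2*y; vanishes at y ∈ {0}. (0, 0): f_x = 0, f = 0 — SINGULAR.
  x = 1: f_y(1, y) = -6*y**2 - 2*y - 1; no integer root y with |y| ≤ 4.
  x = 2: f_y(2, y) = -6*y**2 - 6*y - 4; no integer root y with |y| ≤ 4.
  x = 3: f_y(3, y) = -6*y**2 - 10*y - 9; no integer root y with |y| ≤ 4.
  x = 4: f_y(4, y) = -6*y**2 - 14*y - 16; no integer root y with |y| ≤ 4.
Only singular point on the grid: (0, 0).
Classify: substitute x = 0 + u, y = 0 + v and expand: f = -2*u**3 - u**2*v - u**2 - 2*u*v**2 - 2*v**3 + v**2.
No constant or linear terms (consistent with a singular point). Quadratic part: -u**2 + v**2. Cubic part: -2*u**3 - u**2*v - 2*u*v**2 - 2*v**3.
The quadratic part v**2 - u**2 = (v − u)(v + u) splits into two distinct linear factors, so there are two distinct tangent lines y − 0 = ±(x − 0) — this is a node (ordinary double point).
Classification: node.


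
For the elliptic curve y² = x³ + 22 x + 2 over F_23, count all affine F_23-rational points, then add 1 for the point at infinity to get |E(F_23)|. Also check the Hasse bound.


Affine points = {(0, 5), (0, 18), (1, 5), (1, 18), (2, 10), (2, 13), (3, 7), (3, 16), (4, 4), (4, 19), (7, 4), (7, 19), (8, 0), (9, 3), (9, 20), (10, 7), (10, 16), (12, 4), (12, 19), (13, 1), (13, 22), (14, 8), (14, 15), (15, 2), (15, 21), (20, 1), (20, 22), (22, 5), (22, 18)}; affine count = 29; |E(F_23)| = 30.

Discriminant check: Δ ∝ 4a³ + 27b² = 4·22³ + 27·2² = 4·10648 + 27·4 ≡ 12 (mod 23). Nonzero ⇒ E is nonsingular.
For each x ∈ F_23, compute rhs = x³ + 22·x + 2 mod 23, then count y ∈ F_23 with y² ≡ rhs.
  x = 0: rhs = 2, matching y values: 5, 18 (2 points).
  x = 1: rhs = 2, matching y values: 5, 18 (2 points).
  x = 2: rhs = 8, matching y values: 10, 13 (2 points).
  x = 3: rhs = 3, matching y values: 7, 16 (2 points).
  x = 4: rhs = 16, matching y values: 4, 19 (2 points).
  x = 5: rhs = 7, matching y values: none (0 points).
  x = 6: rhs = 5, matching y values: none (0 points).
  x = 7: rhs = 16, matching y values: 4, 19 (2 points).
  x = 8: rhs = 0, matching y values: 0 (1 points).
  x = 9: rhs = 9, matching y values: 3, 20 (2 points).
  x = 10: rhs = 3, matching y values: 7, 16 (2 points).
  x = 11: rhs = 11, matching y values: none (0 points).
  x = 12: rhs = 16, matching y values: 4, 19 (2 points).
  x = 13: rhs = 1, matching y values: 1, 22 (2 points).
  x = 14: rhs = 18, matching y values: 8, 15 (2 points).
  x = 15: rhs = 4, matching y values: 2, 21 (2 points).
  x = 16: rhs = 11, matching y values: none (0 points).
  x = 17: rhs = 22, matching y values: none (0 points).
  x = 18: rhs = 20, matching y values: none (0 points).
  x = 19: rhs = 11, matching y values: none (0 points).
  x = 20: rhs = 1, matching y values: 1, 22 (2 points).
  x = 21: rhs = 19, matching y values: none (0 points).
  x = 22: rhs = 2, matching y values: 5, 18 (2 points).
Total affine count: 29.
Full point count |E(F_23)| = 29 + 1 = 30.
Hasse bound: |30 − (23+1)| = |6| = 6 ≤ 2√23 ≈ 9.5917 ✓.


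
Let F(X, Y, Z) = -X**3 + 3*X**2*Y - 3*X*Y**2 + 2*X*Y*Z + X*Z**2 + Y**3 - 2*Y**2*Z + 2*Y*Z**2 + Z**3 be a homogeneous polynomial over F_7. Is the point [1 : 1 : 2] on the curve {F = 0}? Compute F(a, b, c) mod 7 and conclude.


F(1,1,2) ≡ 6 (mod 7); P is NOT on the curve.

Evaluate F(1, 1, 2) term-by-term (mod 7).
  -X**3 ↦ -1·1·1·1 = -1
  3*X**2*Y ↦ 3·1·1·1 = 3
  -3*X*Y**2 ↦ -3·1·1·1 = -3
  2*X*Y*Z ↦ 2·1·1·2 = 4
  X*Z**2 ↦ 1·1·1·4 = 4
  Y**3 ↦ 1·1·1·1 = 1
  -2*Y**2*Z ↦ -2·1·1·2 = -4
  2*Y*Z**2 ↦ 2·1·1·4 = 8
  Z**3 ↦ 1·1·1·8 = 8
Sum: F(1, 1, 2) = (-1) + (3) + (-3) + (4) + (4) + (1) + (-4) + (8) + (8) = 20.
Reducing mod 7: 20 ≡ 6 (mod 7).
Since F(a, b, c) ≡ 6 ≠ 0 (mod 7), P does NOT lie on the curve.


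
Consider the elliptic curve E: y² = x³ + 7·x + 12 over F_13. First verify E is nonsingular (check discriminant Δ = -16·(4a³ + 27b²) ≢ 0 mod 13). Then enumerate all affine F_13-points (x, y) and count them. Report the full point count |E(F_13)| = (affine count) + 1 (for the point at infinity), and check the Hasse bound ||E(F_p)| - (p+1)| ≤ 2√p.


Affine points = {(0, 5), (0, 8), (4, 0), (5, 4), (5, 9), (6, 6), (6, 7), (7, 1), (7, 12), (10, 4), (10, 9), (11, 4), (11, 9), (12, 2), (12, 11)}; affine count = 15; |E(F_13)| = 16.

Discriminant check: Δ ∝ 4a³ + 27b² = 4·7³ + 27·12² = 4·343 + 27·144 ≡ 8 (mod 13). Nonzero ⇒ E is nonsingular.
For each x ∈ F_13, compute rhs = x³ + 7·x + 12 mod 13, then count y ∈ F_13 with y² ≡ rhs.
  x = 0: rhs = 12, matching y values: 5, 8 (2 points).
  x = 1: rhs = 7, matching y values: none (0 points).
  x = 2: rhs = 8, matching y values: none (0 points).
  x = 3: rhs = 8, matching y values: none (0 points).
  x = 4: rhs = 0, matching y values: 0 (1 points).
  x = 5: rhs = 3, matching y values: 4, 9 (2 points).
  x = 6: rhs = 10, matching y values: 6, 7 (2 points).
  x = 7: rhs = 1, matching y values: 1, 12 (2 points).
  x = 8: rhs = 8, matching y values: none (0 points).
  x = 9: rhs = 11, matching y values: none (0 points).
  x = 10: rhs = 3, matching y values: 4, 9 (2 points).
  x = 11: rhs = 3, matching y values: 4, 9 (2 points).
  x = 12: rhs = 4, matching y values: 2, 11 (2 points).
Total affine count: 15.
Full point count |E(F_13)| = 15 + 1 = 16.
Hasse bound: |16 − (13+1)| = |2| = 2 ≤ 2√13 ≈ 7.2111 ✓.


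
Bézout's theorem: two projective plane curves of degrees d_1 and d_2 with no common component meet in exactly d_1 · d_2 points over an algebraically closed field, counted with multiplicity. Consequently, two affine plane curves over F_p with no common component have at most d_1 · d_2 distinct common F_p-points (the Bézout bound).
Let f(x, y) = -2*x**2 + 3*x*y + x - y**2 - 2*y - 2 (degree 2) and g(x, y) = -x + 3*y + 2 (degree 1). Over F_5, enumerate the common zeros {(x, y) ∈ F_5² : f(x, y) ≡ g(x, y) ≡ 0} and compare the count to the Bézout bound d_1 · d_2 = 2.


Common zeros: {(0, 1)}; count = 1; Bézout bound = 2.

deg(f) = 2, deg(g) = 1, so Bézout bound = 2.
Scan x ∈ F_5. For each x, list the y ∈ F_5 with f(x, y) ≡ 0 and those with g(x, y) ≡ 0 (mod 5); the common zeros in that column are the intersection.
  x = 0: f ≡ 0 at y ∈ {1, 2}; g ≡ 0 at y ∈ {1}; common: {1}.
  x = 1: f ≡ 0 at y ∈ {2, 4}; g ≡ 0 at y ∈ {3}; common: ∅.
  x = 2: f ≡ 0 at y ∈ {1, 3}; g ≡ 0 at y ∈ {0}; common: ∅.
  x = 3: f ≡ 0 at y ∈ {3, 4}; g ≡ 0 at y ∈ {2}; common: ∅.
  x = 4: f ≡ 0 at y ∈ {0}; g ≡ 0 at y ∈ {4}; common: ∅.
Collecting: common zeros = {(0, 1)}, so the count is 1.
Comparison with the Bézout bound: 1 ≤ 2 = deg(f)·deg(g), as expected for curves with no common component (the affine F_5-count falls short of the bound because intersections may lie at infinity, over extension fields, or carry multiplicity).


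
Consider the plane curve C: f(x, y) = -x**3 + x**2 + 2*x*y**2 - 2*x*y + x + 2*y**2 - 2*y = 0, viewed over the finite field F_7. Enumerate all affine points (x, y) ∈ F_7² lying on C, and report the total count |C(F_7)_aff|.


Affine F_7-points: {(0, 0), (0, 1), (1, 4), (2, 4), (5, 4)}; count = 5.

For each of the 49 pairs (x, y) ∈ F_7², evaluate f(x, y) mod 7. Record the zeros.
  x = 0: [0↦0, 1↦0, 2↦4, 3↦5, 4↦3, 5↦5, 6↦4]  zeros at y ∈ {0, 1}
  x = 1: [0↦1, 1↦1, 2↦2, 3↦4, 4↦0, 5↦4, 6↦2]  zeros at y ∈ {4}
  x = 2: [0↦5, 1↦5, 2↦3, 3↦6, 4↦0, 5↦6, 6↦3]  zeros at y ∈ {4}
  x = 3: [0↦6, 1↦6, 2↦1, 3↦5, 4↦4, 5↦5, 6↦1]  zeros at y ∈ ∅
  x = 4: [0↦5, 1↦5, 2↦4, 3↦2, 4↦6, 5↦2, 6↦4]  zeros at y ∈ ∅
  x = 5: [0↦3, 1↦3, 2↦6, 3↦5, 4↦0, 5↦5, 6↦6]  zeros at y ∈ {4}
  x = 6: [0↦1, 1↦1, 2↦1, 3↦1, 4↦1, 5↦1, 6↦1]  zeros at y ∈ ∅
Collecting zeros: affine points = {(0, 0), (0, 1), (1, 4), (2, 4), (5, 4)}.
Total count |C(F_7)_aff| = 5.


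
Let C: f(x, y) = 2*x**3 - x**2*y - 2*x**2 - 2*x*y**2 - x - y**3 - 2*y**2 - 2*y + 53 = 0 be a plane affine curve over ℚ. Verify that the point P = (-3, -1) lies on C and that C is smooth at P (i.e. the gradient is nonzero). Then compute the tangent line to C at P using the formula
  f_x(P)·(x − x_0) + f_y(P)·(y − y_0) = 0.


Tangent line at P: 57*x - 22*y + 149 = 0.

Step 1: f(-3, -1) = 0, so P lies on C.
Step 2: partial derivatives
  f_x(x, y) = 6*x**2 - 2*x*y - 4*x - 2*y**2 - 1, f_y(x, y) = -x**2 - 4*x*y - 3*y**2 - 4*y - 2.
  f_x(P) = 57, f_y(P) = -22 (gradient nonzero, so P is smooth).
Step 3: tangent line at P: 57·(x − -3) + -22·(y − -1) = 0.
Expanding: 57*x - 22*y + 149 = 0.


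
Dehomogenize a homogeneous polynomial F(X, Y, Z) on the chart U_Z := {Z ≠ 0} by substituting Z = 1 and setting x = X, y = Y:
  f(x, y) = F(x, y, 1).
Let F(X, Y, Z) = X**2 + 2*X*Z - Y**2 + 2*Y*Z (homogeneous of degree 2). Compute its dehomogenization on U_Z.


f(x, y) = x**2 + 2*x - y**2 + 2*y

On U_Z we set Z = 1. Each monomial c·X^i·Y^j·Z^k in F becomes c·x^i·y^j·1^k = c·x^i·y^j.
Substituting Z = 1: F(X, Y, 1) = x**2 + 2*x - y**2 + 2*y.
Note: deg(f) ≤ deg(F) = 2; strict inequality happens when F is divisible by Z (lost terms).


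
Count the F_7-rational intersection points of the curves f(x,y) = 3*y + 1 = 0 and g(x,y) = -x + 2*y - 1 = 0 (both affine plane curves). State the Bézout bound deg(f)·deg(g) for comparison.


Common zeros: {(3, 2)}; count = 1; Bézout bound = 1.

deg(f) = 1, deg(g) = 1, so Bézout bound = 1.
Scan x ∈ F_7. For each x, list the y ∈ F_7 with f(x, y) ≡ 0 and those with g(x, y) ≡ 0 (mod 7); the common zeros in that column are the intersection.
  x = 0: f ≡ 0 at y ∈ {2}; g ≡ 0 at y ∈ {4}; common: ∅.
  x = 1: f ≡ 0 at y ∈ {2}; g ≡ 0 at y ∈ {1}; common: ∅.
  x = 2: f ≡ 0 at y ∈ {2}; g ≡ 0 at y ∈ {5}; common: ∅.
  x = 3: f ≡ 0 at y ∈ {2}; g ≡ 0 at y ∈ {2}; common: {2}.
  x = 4: f ≡ 0 at y ∈ {2}; g ≡ 0 at y ∈ {6}; common: ∅.
  x = 5: f ≡ 0 at y ∈ {2}; g ≡ 0 at y ∈ {3}; common: ∅.
  x = 6: f ≡ 0 at y ∈ {2}; g ≡ 0 at y ∈ {0}; common: ∅.
Collecting: common zeros = {(3, 2)}, so the count is 1.
Comparison with the Bézout bound: 1 ≤ 1 = deg(f)·deg(g), as expected for curves with no common component (the bound is attained).


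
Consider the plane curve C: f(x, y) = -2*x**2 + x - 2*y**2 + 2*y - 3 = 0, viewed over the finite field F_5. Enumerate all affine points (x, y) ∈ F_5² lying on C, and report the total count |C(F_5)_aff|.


Affine F_5-points: {(0, 3), (3, 3), (4, 2), (4, 4)}; count = 4.

For each of the 25 pairs (x, y) ∈ F_5², evaluate f(x, y) mod 5. Record the zeros.
  x = 0: [0↦2, 1↦2, 2↦3, 3↦0, 4↦3]  zeros at y ∈ {3}
  x = 1: [0↦1, 1↦1, 2↦2, 3↦4, 4↦2]  zeros at y ∈ ∅
  x = 2: [0↦1, 1↦1, 2↦2, 3↦4, 4↦2]  zeros at y ∈ ∅
  x = 3: [0↦2, 1↦2, 2↦3, 3↦0, 4↦3]  zeros at y ∈ {3}
  x = 4: [0↦4, 1↦4, 2↦0, 3↦2, 4↦0]  zeros at y ∈ {2, 4}
Collecting zeros: affine points = {(0, 3), (3, 3), (4, 2), (4, 4)}.
Total count |C(F_5)_aff| = 4.


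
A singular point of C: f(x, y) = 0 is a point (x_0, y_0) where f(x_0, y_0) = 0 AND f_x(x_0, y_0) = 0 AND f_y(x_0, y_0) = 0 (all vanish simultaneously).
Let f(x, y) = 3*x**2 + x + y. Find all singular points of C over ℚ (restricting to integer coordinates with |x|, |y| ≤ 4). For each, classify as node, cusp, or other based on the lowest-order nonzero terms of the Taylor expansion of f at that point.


No singular points in the scanned grid; C is smooth there.

Compute partial derivatives:
  f_x = 6*x + 1.
  f_y = 1.
f_y = 1 is a nonzero constant, so f_y never vanishes: no point (x, y) can satisfy f = f_x = f_y = 0. In particular no (x, y) ∈ {−4, ..., 4}² is singular; the curve is smooth.


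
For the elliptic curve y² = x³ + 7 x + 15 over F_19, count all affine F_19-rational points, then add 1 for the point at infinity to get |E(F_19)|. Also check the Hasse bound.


Affine points = {(1, 2), (1, 17), (3, 5), (3, 14), (5, 2), (5, 17), (6, 8), (6, 11), (9, 3), (9, 16), (11, 6), (11, 13), (13, 2), (13, 17), (14, 8), (14, 11), (16, 9), (16, 10), (18, 8), (18, 11)}; affine count = 20; |E(F_19)| = 21.

Discriminant check: Δ ∝ 4a³ + 27b² = 4·7³ + 27·15² = 4·343 + 27·225 ≡ 18 (mod 19). Nonzero ⇒ E is nonsingular.
For each x ∈ F_19, compute rhs = x³ + 7·x + 15 mod 19, then count y ∈ F_19 with y² ≡ rhs.
  x = 0: rhs = 15, matching y values: none (0 points).
  x = 1: rhs = 4, matching y values: 2, 17 (2 points).
  x = 2: rhs = 18, matching y values: none (0 points).
  x = 3: rhs = 6, matching y values: 5, 14 (2 points).
  x = 4: rhs = 12, matching y values: none (0 points).
  x = 5: rhs = 4, matching y values: 2, 17 (2 points).
  x = 6: rhs = 7, matching y values: 8, 11 (2 points).
  x = 7: rhs = 8, matching y values: none (0 points).
  x = 8: rhs = 13, matching y values: none (0 points).
  x = 9: rhs = 9, matching y values: 3, 16 (2 points).
  x = 10: rhs = 2, matching y values: none (0 points).
  x = 11: rhs = 17, matching y values: 6, 13 (2 points).
  x = 12: rhs = 3, matching y values: none (0 points).
  x = 13: rhs = 4, matching y values: 2, 17 (2 points).
  x = 14: rhs = 7, matching y values: 8, 11 (2 points).
  x = 15: rhs = 18, matching y values: none (0 points).
  x = 16: rhs = 5, matching y values: 9, 10 (2 points).
  x = 17: rhs = 12, matching y values: none (0 points).
  x = 18: rhs = 7, matching y values: 8, 11 (2 points).
Total affine count: 20.
Full point count |E(F_19)| = 20 + 1 = 21.
Hasse bound: |21 − (19+1)| = |1| = 1 ≤ 2√19 ≈ 8.7178 ✓.


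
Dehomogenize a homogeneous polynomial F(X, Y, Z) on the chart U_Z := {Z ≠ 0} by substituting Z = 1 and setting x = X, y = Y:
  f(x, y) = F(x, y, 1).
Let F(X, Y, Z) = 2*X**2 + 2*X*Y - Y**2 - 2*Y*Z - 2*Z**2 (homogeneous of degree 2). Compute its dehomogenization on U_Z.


f(x, y) = 2*x**2 + 2*x*y - y**2 - 2*y - 2

On U_Z we set Z = 1. Each monomial c·X^i·Y^j·Z^k in F becomes c·x^i·y^j·1^k = c·x^i·y^j.
Substituting Z = 1: F(X, Y, 1) = 2*x**2 + 2*x*y - y**2 - 2*y - 2.
Note: deg(f) ≤ deg(F) = 2; strict inequality happens when F is divisible by Z (lost terms).


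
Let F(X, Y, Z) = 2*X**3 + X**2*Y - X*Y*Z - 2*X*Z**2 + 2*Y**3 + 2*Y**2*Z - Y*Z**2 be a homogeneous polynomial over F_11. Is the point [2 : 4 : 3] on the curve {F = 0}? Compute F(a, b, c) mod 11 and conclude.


F(2,4,3) ≡ 6 (mod 11); P is NOT on the curve.

Evaluate F(2, 4, 3) term-by-term (mod 11).
  2*X**3 ↦ 2·8·1·1 = 16
  X**2*Y ↦ 1·4·4·1 = 16
  -X*Y*Z ↦ -1·2·4·3 = -24
  -2*X*Z**2 ↦ -2·2·1·9 = -36
  2*Y**3 ↦ 2·1·64·1 = 128
  2*Y**2*Z ↦ 2·1·16·3 = 96
  -Y*Z**2 ↦ -1·1·4·9 = -36
Sum: F(2, 4, 3) = (16) + (16) + (-24) + (-36) + (128) + (96) + (-36) = 160.
Reducing mod 11: 160 ≡ 6 (mod 11).
Since F(a, b, c) ≡ 6 ≠ 0 (mod 11), P does NOT lie on the curve.


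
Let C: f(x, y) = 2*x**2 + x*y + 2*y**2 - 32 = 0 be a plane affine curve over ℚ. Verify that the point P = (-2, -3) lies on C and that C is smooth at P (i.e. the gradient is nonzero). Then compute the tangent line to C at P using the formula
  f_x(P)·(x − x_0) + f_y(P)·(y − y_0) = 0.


Tangent line at P: -11*x - 14*y - 64 = 0.

Step 1: f(-2, -3) = 0, so P lies on C.
Step 2: partial derivatives
  f_x(x, y) = 4*x + y, f_y(x, y) = x + 4*y.
  f_x(P) = -11, f_y(P) = -14 (gradient nonzero, so P is smooth).
Step 3: tangent line at P: -11·(x − -2) + -14·(y − -3) = 0.
Expanding: -11*x - 14*y - 64 = 0.


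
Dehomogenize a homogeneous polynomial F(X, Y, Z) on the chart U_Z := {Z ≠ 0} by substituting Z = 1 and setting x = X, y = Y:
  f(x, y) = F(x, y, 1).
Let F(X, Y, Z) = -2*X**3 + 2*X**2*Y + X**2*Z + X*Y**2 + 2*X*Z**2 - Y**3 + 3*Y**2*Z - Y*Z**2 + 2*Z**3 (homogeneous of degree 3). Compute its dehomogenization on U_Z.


f(x, y) = -2*x**3 + 2*x**2*y + x**2 + x*y**2 + 2*x - y**3 + 3*y**2 - y + 2

On U_Z we set Z = 1. Each monomial c·X^i·Y^j·Z^k in F becomes c·x^i·y^j·1^k = c·x^i·y^j.
Substituting Z = 1: F(X, Y, 1) = -2*x**3 + 2*x**2*y + x**2 + x*y**2 + 2*x - y**3 + 3*y**2 - y + 2.
Note: deg(f) ≤ deg(F) = 3; strict inequality happens when F is divisible by Z (lost terms).


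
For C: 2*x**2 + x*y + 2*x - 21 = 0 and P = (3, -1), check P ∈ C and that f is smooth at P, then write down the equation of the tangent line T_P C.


Tangent line at P: 13*x + 3*y - 36 = 0.

Step 1: f(3, -1) = 0, so P lies on C.
Step 2: partial derivatives
  f_x(x, y) = 4*x + y + 2, f_y(x, y) = x.
  f_x(P) = 13, f_y(P) = 3 (gradient nonzero, so P is smooth).
Step 3: tangent line at P: 13·(x − 3) + 3·(y − -1) = 0.
Expanding: 13*x + 3*y - 36 = 0.


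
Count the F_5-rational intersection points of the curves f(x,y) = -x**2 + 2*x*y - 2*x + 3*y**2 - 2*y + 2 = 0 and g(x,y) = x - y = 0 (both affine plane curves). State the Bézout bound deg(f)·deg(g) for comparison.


Common zeros: {(2, 2), (4, 4)}; count = 2; Bézout bound = 2.

deg(f) = 2, deg(g) = 1, so Bézout bound = 2.
Scan x ∈ F_5. For each x, list the y ∈ F_5 with f(x, y) ≡ 0 and those with g(x, y) ≡ 0 (mod 5); the common zeros in that column are the intersection.
  x = 0: f ≡ 0 at y ∈ {2}; g ≡ 0 at y ∈ {0}; common: ∅.
  x = 1: f ≡ 0 at y ∈ ∅; g ≡ 0 at y ∈ {1}; common: ∅.
  x = 2: f ≡ 0 at y ∈ {2, 4}; g ≡ 0 at y ∈ {2}; common: {2}.
  x = 3: f ≡ 0 at y ∈ ∅; g ≡ 0 at y ∈ {3}; common: ∅.
  x = 4: f ≡ 0 at y ∈ {4}; g ≡ 0 at y ∈ {4}; common: {4}.
Collecting: common zeros = {(2, 2), (4, 4)}, so the count is 2.
Comparison with the Bézout bound: 2 ≤ 2 = deg(f)·deg(g), as expected for curves with no common component (the bound is attained).


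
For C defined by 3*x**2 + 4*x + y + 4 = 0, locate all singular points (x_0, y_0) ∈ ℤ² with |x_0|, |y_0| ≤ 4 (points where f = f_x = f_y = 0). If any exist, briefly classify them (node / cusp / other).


No singular points in the scanned grid; C is smooth there.

Compute partial derivatives:
  f_x = 6*x + 4.
  f_y = 1.
f_y = 1 is a nonzero constant, so f_y never vanishes: no point (x, y) can satisfy f = f_x = f_y = 0. In particular no (x, y) ∈ {−4, ..., 4}² is singular; the curve is smooth.


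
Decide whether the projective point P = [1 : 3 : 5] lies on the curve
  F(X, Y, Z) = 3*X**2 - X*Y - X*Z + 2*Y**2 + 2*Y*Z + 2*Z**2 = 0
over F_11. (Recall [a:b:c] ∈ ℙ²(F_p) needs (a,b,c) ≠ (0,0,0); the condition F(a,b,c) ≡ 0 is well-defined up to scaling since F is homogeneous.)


F(1,3,5) ≡ 5 (mod 11); P is NOT on the curve.

Evaluate F(1, 3, 5) term-by-term (mod 11).
  3*X**2 ↦ 3·1·1·1 = 3
  -X*Y ↦ -1·1·3·1 = -3
  -X*Z ↦ -1·1·1·5 = -5
  2*Y**2 ↦ 2·1·9·1 = 18
  2*Y*Z ↦ 2·1·3·5 = 30
  2*Z**2 ↦ 2·1·1·25 = 50
Sum: F(1, 3, 5) = (3) + (-3) + (-5) + (18) + (30) + (50) = 93.
Reducing mod 11: 93 ≡ 5 (mod 11).
Since F(a, b, c) ≡ 5 ≠ 0 (mod 11), P does NOT lie on the curve.


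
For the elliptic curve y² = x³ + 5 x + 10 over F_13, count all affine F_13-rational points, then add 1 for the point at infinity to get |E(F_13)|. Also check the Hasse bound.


Affine points = {(0, 6), (0, 7), (1, 4), (1, 9), (3, 0), (4, 4), (4, 9), (5, 2), (5, 11), (6, 3), (6, 10), (8, 4), (8, 9), (9, 2), (9, 11), (12, 2), (12, 11)}; affine count = 17; |E(F_13)| = 18.

Discriminant check: Δ ∝ 4a³ + 27b² = 4·5³ + 27·10² = 4·125 + 27·100 ≡ 2 (mod 13). Nonzero ⇒ E is nonsingular.
For each x ∈ F_13, compute rhs = x³ + 5·x + 10 mod 13, then count y ∈ F_13 with y² ≡ rhs.
  x = 0: rhs = 10, matching y values: 6, 7 (2 points).
  x = 1: rhs = 3, matching y values: 4, 9 (2 points).
  x = 2: rhs = 2, matching y values: none (0 points).
  x = 3: rhs = 0, matching y values: 0 (1 points).
  x = 4: rhs = 3, matching y values: 4, 9 (2 points).
  x = 5: rhs = 4, matching y values: 2, 11 (2 points).
  x = 6: rhs = 9, matching y values: 3, 10 (2 points).
  x = 7: rhs = 11, matching y values: none (0 points).
  x = 8: rhs = 3, matching y values: 4, 9 (2 points).
  x = 9: rhs = 4, matching y values: 2, 11 (2 points).
  x = 10: rhs = 7, matching y values: none (0 points).
  x = 11: rhs = 5, matching y values: none (0 points).
  x = 12: rhs = 4, matching y values: 2, 11 (2 points).
Total affine count: 17.
Full point count |E(F_13)| = 17 + 1 = 18.
Hasse bound: |18 − (13+1)| = |4| = 4 ≤ 2√13 ≈ 7.2111 ✓.


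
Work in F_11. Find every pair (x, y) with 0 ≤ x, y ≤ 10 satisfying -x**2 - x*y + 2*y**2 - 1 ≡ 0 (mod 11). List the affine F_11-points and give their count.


Affine F_11-points: {(2, 6), (3, 1), (3, 6), (4, 3), (4, 10), (7, 1), (7, 8), (8, 5), (8, 10), (9, 5)}; count = 10.

For each of the 121 pairs (x, y) ∈ F_11², evaluate f(x, y) mod 11. Record the zeros.
  x = 0: [0↦10, 1↦1, 2↦7, 3↦6, 4↦9, 5↦5, 6↦5, 7↦9, 8↦6, 9↦7, 10↦1]  zeros at y ∈ ∅
  x = 1: [0↦9, 1↦10, 2↦4, 3↦2, 4↦4, 5↦10, 6↦9, 7↦1, 8↦8, 9↦8, 10↦1]  zeros at y ∈ ∅
  x = 2: [0↦6, 1↦6, 2↦10, 3↦7, 4↦8, 5↦2, 6↦0, 7↦2, 8↦8, 9↦7, 10↦10]  zeros at y ∈ {6}
  x = 3: [0↦1, 1↦0, 2↦3, 3↦10, 4↦10, 5↦3, 6↦0, 7↦1, 8↦6, 9↦4, 10↦6]  zeros at y ∈ {1, 6}
  x = 4: [0↦5, 1↦3, 2↦5, 3↦0, 4↦10, 5↦2, 6↦9, 7↦9, 8↦2, 9↦10, 10↦0]  zeros at y ∈ {3, 10}
  x = 5: [0↦7, 1↦4, 2↦5, 3↦10, 4↦8, 5↦10, 6↦5, 7↦4, 8↦7, 9↦3, 10↦3]  zeros at y ∈ ∅
  x = 6: [0↦7, 1↦3, 2↦3, 3↦7, 4↦4, 5↦5, 6↦10, 7↦8, 8↦10, 9↦5, 10↦4]  zeros at y ∈ ∅
  x = 7: [0↦5, 1↦0, 2↦10, 3↦2, 4↦9, 5↦9, 6↦2, 7↦10, 8↦0, 9↦5, 10↦3]  zeros at y ∈ {1, 8}
  x = 8: [0↦1, 1↦6, 2↦4, 3↦6, 4↦1, 5↦0, 6↦3, 7↦10, 8↦10, 9↦3, 10↦0]  zeros at y ∈ {5, 10}
  x = 9: [0↦6, 1↦10, 2↦7, 3↦8, 4↦2, 5↦0, 6↦2, 7↦8, 8↦7, 9↦10, 10↦6]  zeros at y ∈ {5}
  x = 10: [0↦9, 1↦1, 2↦8, 3↦8, 4↦1, 5↦9, 6↦10, 7↦4, 8↦2, 9↦4, 10↦10]  zeros at y ∈ ∅
Collecting zeros: affine points = {(2, 6), (3, 1), (3, 6), (4, 3), (4, 10), (7, 1), (7, 8), (8, 5), (8, 10), (9, 5)}.
Total count |C(F_11)_aff| = 10.


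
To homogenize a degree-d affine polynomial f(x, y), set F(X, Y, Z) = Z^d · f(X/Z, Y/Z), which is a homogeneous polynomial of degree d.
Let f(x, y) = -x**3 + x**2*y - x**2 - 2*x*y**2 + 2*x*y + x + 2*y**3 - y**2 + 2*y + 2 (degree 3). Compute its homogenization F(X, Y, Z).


F(X, Y, Z) = -X**3 + X**2*Y - X**2*Z - 2*X*Y**2 + 2*X*Y*Z + X*Z**2 + 2*Y**3 - Y**2*Z + 2*Y*Z**2 + 2*Z**3

deg(f) = 3.
Substitute x = X/Z, y = Y/Z into f, then multiply by Z^3.
  monomial -1·x^3·y^0 ↦ -1·X^3·Y^0·Z^0.
  monomial 1·x^2·y^1 ↦ 1·X^2·Y^1·Z^0.
  monomial -1·x^2·y^0 ↦ -1·X^2·Y^0·Z^1.
  monomial -2·x^1·y^2 ↦ -2·X^1·Y^2·Z^0.
  monomial 2·x^1·y^1 ↦ 2·X^1·Y^1·Z^1.
  monomial 1·x^1·y^0 ↦ 1·X^1·Y^0·Z^2.
  monomial 2·x^0·y^3 ↦ 2·X^0·Y^3·Z^0.
  monomial -1·x^0·y^2 ↦ -1·X^0·Y^2·Z^1.
  monomial 2·x^0·y^1 ↦ 2·X^0·Y^1·Z^2.
  monomial 2·x^0·y^0 ↦ 2·X^0·Y^0·Z^3.
Collecting: F(X, Y, Z) = -X**3 + X**2*Y - X**2*Z - 2*X*Y**2 + 2*X*Y*Z + X*Z**2 + 2*Y**3 - Y**2*Z + 2*Y*Z**2 + 2*Z**3.


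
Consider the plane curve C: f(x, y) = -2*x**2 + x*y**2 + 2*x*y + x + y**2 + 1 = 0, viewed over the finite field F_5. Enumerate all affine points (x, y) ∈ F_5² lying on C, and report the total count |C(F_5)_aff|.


Affine F_5-points: {(0, 2), (0, 3), (1, 0), (1, 4), (2, 0), (2, 2), (3, 3), (4, 4)}; count = 8.

For each of the 25 pairs (x, y) ∈ F_5², evaluate f(x, y) mod 5. Record the zeros.
  x = 0: [0↦1, 1↦2, 2↦0, 3↦0, 4↦2]  zeros at y ∈ {2, 3}
  x = 1: [0↦0, 1↦4, 2↦2, 3↦4, 4↦0]  zeros at y ∈ {0, 4}
  x = 2: [0↦0, 1↦2, 2↦0, 3↦4, 4↦4]  zeros at y ∈ {0, 2}
  x = 3: [0↦1, 1↦1, 2↦4, 3↦0, 4↦4]  zeros at y ∈ {3}
  x = 4: [0↦3, 1↦1, 2↦4, 3↦2, 4↦0]  zeros at y ∈ {4}
Collecting zeros: affine points = {(0, 2), (0, 3), (1, 0), (1, 4), (2, 0), (2, 2), (3, 3), (4, 4)}.
Total count |C(F_5)_aff| = 8.


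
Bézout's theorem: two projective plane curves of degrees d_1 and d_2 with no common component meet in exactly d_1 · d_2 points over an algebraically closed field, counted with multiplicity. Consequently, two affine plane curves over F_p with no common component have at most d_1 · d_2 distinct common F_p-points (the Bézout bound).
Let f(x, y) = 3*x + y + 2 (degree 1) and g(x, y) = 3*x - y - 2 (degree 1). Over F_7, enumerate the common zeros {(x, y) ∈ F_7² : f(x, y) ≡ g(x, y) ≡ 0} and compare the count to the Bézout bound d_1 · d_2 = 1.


Common zeros: {(0, 5)}; count = 1; Bézout bound = 1.

deg(f) = 1, deg(g) = 1, so Bézout bound = 1.
Scan x ∈ F_7. For each x, list the y ∈ F_7 with f(x, y) ≡ 0 and those with g(x, y) ≡ 0 (mod 7); the common zeros in that column are the intersection.
  x = 0: f ≡ 0 at y ∈ {5}; g ≡ 0 at y ∈ {5}; common: {5}.
  x = 1: f ≡ 0 at y ∈ {2}; g ≡ 0 at y ∈ {1}; common: ∅.
  x = 2: f ≡ 0 at y ∈ {6}; g ≡ 0 at y ∈ {4}; common: ∅.
  x = 3: f ≡ 0 at y ∈ {3}; g ≡ 0 at y ∈ {0}; common: ∅.
  x = 4: f ≡ 0 at y ∈ {0}; g ≡ 0 at y ∈ {3}; common: ∅.
  x = 5: f ≡ 0 at y ∈ {4}; g ≡ 0 at y ∈ {6}; common: ∅.
  x = 6: f ≡ 0 at y ∈ {1}; g ≡ 0 at y ∈ {2}; common: ∅.
Collecting: common zeros = {(0, 5)}, so the count is 1.
Comparison with the Bézout bound: 1 ≤ 1 = deg(f)·deg(g), as expected for curves with no common component (the bound is attained).


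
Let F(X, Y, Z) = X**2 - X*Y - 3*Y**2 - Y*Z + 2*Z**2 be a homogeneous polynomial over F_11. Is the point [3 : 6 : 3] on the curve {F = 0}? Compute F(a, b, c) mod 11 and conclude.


F(3,6,3) ≡ 4 (mod 11); P is NOT on the curve.

Evaluate F(3, 6, 3) term-by-term (mod 11).
  X**2 ↦ 1·9·1·1 = 9
  -X*Y ↦ -1·3·6·1 = -18
  -3*Y**2 ↦ -3·1·36·1 = -108
  -Y*Z ↦ -1·1·6·3 = -18
  2*Z**2 ↦ 2·1·1·9 = 18
Sum: F(3, 6, 3) = (9) + (-18) + (-108) + (-18) + (18) = -117.
Reducing mod 11: -117 ≡ 4 (mod 11).
Since F(a, b, c) ≡ 4 ≠ 0 (mod 11), P does NOT lie on the curve.


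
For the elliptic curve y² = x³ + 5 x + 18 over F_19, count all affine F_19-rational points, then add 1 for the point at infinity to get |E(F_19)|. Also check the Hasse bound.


Affine points = {(1, 9), (1, 10), (2, 6), (2, 13), (4, 8), (4, 11), (5, 4), (5, 15), (6, 6), (6, 13), (7, 4), (7, 15), (8, 0), (10, 2), (10, 17), (11, 6), (11, 13), (12, 1), (12, 18), (13, 0), (14, 1), (14, 18), (17, 0)}; affine count = 23; |E(F_19)| = 24.

Discriminant check: Δ ∝ 4a³ + 27b² = 4·5³ + 27·18² = 4·125 + 27·324 ≡ 14 (mod 19). Nonzero ⇒ E is nonsingular.
For each x ∈ F_19, compute rhs = x³ + 5·x + 18 mod 19, then count y ∈ F_19 with y² ≡ rhs.
  x = 0: rhs = 18, matching y values: none (0 points).
  x = 1: rhs = 5, matching y values: 9, 10 (2 points).
  x = 2: rhs = 17, matching y values: 6, 13 (2 points).
  x = 3: rhs = 3, matching y values: none (0 points).
  x = 4: rhs = 7, matching y values: 8, 11 (2 points).
  x = 5: rhs = 16, matching y values: 4, 15 (2 points).
  x = 6: rhs = 17, matching y values: 6, 13 (2 points).
  x = 7: rhs = 16, matching y values: 4, 15 (2 points).
  x = 8: rhs = 0, matching y values: 0 (1 points).
  x = 9: rhs = 13, matching y values: none (0 points).
  x = 10: rhs = 4, matching y values: 2, 17 (2 points).
  x = 11: rhs = 17, matching y values: 6, 13 (2 points).
  x = 12: rhs = 1, matching y values: 1, 18 (2 points).
  x = 13: rhs = 0, matching y values: 0 (1 points).
  x = 14: rhs = 1, matching y values: 1, 18 (2 points).
  x = 15: rhs = 10, matching y values: none (0 points).
  x = 16: rhs = 14, matching y values: none (0 points).
  x = 17: rhs = 0, matching y values: 0 (1 points).
  x = 18: rhs = 12, matching y values: none (0 points).
Total affine count: 23.
Full point count |E(F_19)| = 23 + 1 = 24.
Hasse bound: |24 − (19+1)| = |4| = 4 ≤ 2√19 ≈ 8.7178 ✓.


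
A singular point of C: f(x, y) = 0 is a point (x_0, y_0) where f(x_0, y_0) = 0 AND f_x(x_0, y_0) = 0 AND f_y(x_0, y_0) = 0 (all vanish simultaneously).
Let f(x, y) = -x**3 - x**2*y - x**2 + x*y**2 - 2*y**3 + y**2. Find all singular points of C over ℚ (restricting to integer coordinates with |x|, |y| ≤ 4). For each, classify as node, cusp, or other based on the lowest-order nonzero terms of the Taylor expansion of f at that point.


Singular points: {(0, 0)}; classification: node.

Compute partial derivatives:
  f_x = -3*x**2 - 2*x*y - 2*x + y**2.
  f_y = -x**2 + 2*x*y - 6*y**2 + 2*y.
Scan x_0 ∈ {−4, ..., 4}. For each x_0, f_y(x_0, y) is a polynomial in y; find its integer roots y ∈ {−4, ..., 4}, then test f_x and f at those candidates.
  x = -4: f_y(-4, y) = -6*y**2 - 6*y - 16; no integer root y with |y| ≤ 4.
  x = -3: f_y(-3, y) = -6*y**2 - 4*y - 9; no integer root y with |y| ≤ 4.
  x = -2: f_y(-2, y) = -6*y**2 - 2*y - 4; no integer root y with |y| ≤ 4.
  x = -1: f_y(-1, y) = -6*y**2 - 1; no integer root y with |y| ≤ 4.
  x = 0: f_y(0, y) = -6*y**2 + 2*y; vanishes at y ∈ {0}. (0, 0): f_x = 0, f = 0 — SINGULAR.
  x = 1: f_y(1, y) = -6*y**2 + 4*y - 1; no integer root y with |y| ≤ 4.
  x = 2: f_y(2, y) = -6*y**2 + 6*y - 4; no integer root y with |y| ≤ 4.
  x = 3: f_y(3, y) = -6*y**2 + 8*y - 9; no integer root y with |y| ≤ 4.
  x = 4: f_y(4, y) = -6*y**2 + 10*y - 16; no integer root y with |y| ≤ 4.
Only singular point on the grid: (0, 0).
Classify: substitute x = 0 + u, y = 0 + v and expand: f = -u**3 - u**2*v - u**2 + u*v**2 - 2*v**3 + v**2.
No constant or linear terms (consistent with a singular point). Quadratic part: -u**2 + v**2. Cubic part: -u**3 - u**2*v + u*v**2 - 2*v**3.
The quadratic part v**2 - u**2 = (v − u)(v + u) splits into two distinct linear factors, so there are two distinct tangent lines y − 0 = ±(x − 0) — this is a node (ordinary double point).
Classification: node.


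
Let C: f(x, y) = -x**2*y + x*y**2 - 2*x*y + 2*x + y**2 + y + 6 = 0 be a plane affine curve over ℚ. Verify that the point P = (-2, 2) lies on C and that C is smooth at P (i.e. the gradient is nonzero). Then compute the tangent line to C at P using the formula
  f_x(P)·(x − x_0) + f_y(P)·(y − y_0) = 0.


Tangent line at P: 10*x - 3*y + 26 = 0.

Step 1: f(-2, 2) = 0, so P lies on C.
Step 2: partial derivatives
  f_x(x, y) = -2*x*y + y**2 - 2*y + 2, f_y(x, y) = -x**2 + 2*x*y - 2*x + 2*y + 1.
  f_x(P) = 10, f_y(P) = -3 (gradient nonzero, so P is smooth).
Step 3: tangent line at P: 10·(x − -2) + -3·(y − 2) = 0.
Expanding: 10*x - 3*y + 26 = 0.


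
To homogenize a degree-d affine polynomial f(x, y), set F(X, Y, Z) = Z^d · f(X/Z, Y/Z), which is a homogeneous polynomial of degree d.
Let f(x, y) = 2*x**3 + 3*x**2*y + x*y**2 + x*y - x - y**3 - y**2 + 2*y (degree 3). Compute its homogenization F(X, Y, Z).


F(X, Y, Z) = 2*X**3 + 3*X**2*Y + X*Y**2 + X*Y*Z - X*Z**2 - Y**3 - Y**2*Z + 2*Y*Z**2

deg(f) = 3.
Substitute x = X/Z, y = Y/Z into f, then multiply by Z^3.
  monomial 2·x^3·y^0 ↦ 2·X^3·Y^0·Z^0.
  monomial 3·x^2·y^1 ↦ 3·X^2·Y^1·Z^0.
  monomial 1·x^1·y^2 ↦ 1·X^1·Y^2·Z^0.
  monomial 1·x^1·y^1 ↦ 1·X^1·Y^1·Z^1.
  monomial -1·x^1·y^0 ↦ -1·X^1·Y^0·Z^2.
  monomial -1·x^0·y^3 ↦ -1·X^0·Y^3·Z^0.
  monomial -1·x^0·y^2 ↦ -1·X^0·Y^2·Z^1.
  monomial 2·x^0·y^1 ↦ 2·X^0·Y^1·Z^2.
Collecting: F(X, Y, Z) = 2*X**3 + 3*X**2*Y + X*Y**2 + X*Y*Z - X*Z**2 - Y**3 - Y**2*Z + 2*Y*Z**2.


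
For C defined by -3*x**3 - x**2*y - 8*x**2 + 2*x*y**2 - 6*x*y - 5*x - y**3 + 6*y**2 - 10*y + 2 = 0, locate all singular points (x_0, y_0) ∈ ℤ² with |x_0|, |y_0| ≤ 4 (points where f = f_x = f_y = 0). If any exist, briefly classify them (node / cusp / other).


Singular points: {(-1, 1)}; classification: cusp.

Compute partial derivatives:
  f_x = -9*x**2 - 2*x*y - 16*x + 2*y**2 - 6*y - 5.
  f_y = -x**2 + 4*x*y - 6*x - 3*y**2 + 12*y - 10.
Scan x_0 ∈ {−4, ..., 4}. For each x_0, f_y(x_0, y) is a polynomial in y; find its integer roots y ∈ {−4, ..., 4}, then test f_x and f at those candidates.
  x = -4: f_y(-4, y) = -3*y**2 - 4*y - 2; no integer root y with |y| ≤ 4.
  x = -3: f_y(-3, y) = -3*y**2 - 1; no integer root y with |y| ≤ 4.
  x = -2: f_y(-2, y) = -3*y**2 + 4*y - 2; no integer root y with |y| ≤ 4.
  x = -1: f_y(-1, y) = -3*y**2 + 8*y - 5; vanishes at y ∈ {1}. (-1, 1): f_x = 0, f = 0 — SINGULAR.
  x = 0: f_y(0, y) = -3*y**2 + 12*y - 10; no integer root y with |y| ≤ 4.
  x = 1: f_y(1, y) = -3*y**2 + 16*y - 17; no integer root y with |y| ≤ 4.
  x = 2: f_y(2, y) = -3*y**2 + 20*y - 26; no integer root y with |y| ≤ 4.
  x = 3: f_y(3, y) = -3*y**2 + 24*y - 37; no integer root y with |y| ≤ 4.
  x = 4: f_y(4, y) = -3*y**2 + 28*y - 50; no integer root y with |y| ≤ 4.
Only singular point on the grid: (-1, 1).
Classify: substitute x = -1 + u, y = 1 + v and expand: f = -3*u**3 - u**2*v + 2*u*v**2 - v**3 + v**2.
No constant or linear terms (consistent with a singular point). Quadratic part: v**2. Cubic part: -3*u**3 - u**2*v + 2*u*v**2 - v**3.
The quadratic part v**2 is a perfect square, so there is a single (double) tangent line v = 0, i.e. y = 1. Restricting the cubic part to that line (v = 0) leaves -3*u**3 ≠ 0, so f is not divisible by v and the branch is v² ≈ 3*u**3 to lowest order — this is a cusp.
Classification: cusp.


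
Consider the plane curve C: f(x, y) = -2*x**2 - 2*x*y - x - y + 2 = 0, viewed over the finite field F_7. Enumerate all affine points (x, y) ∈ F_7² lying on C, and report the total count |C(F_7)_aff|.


Affine F_7-points: {(0, 2), (1, 2), (2, 4), (4, 4), (5, 6), (6, 6)}; count = 6.

For each of the 49 pairs (x, y) ∈ F_7², evaluate f(x, y) mod 7. Record the zeros.
  x = 0: [0↦2, 1↦1, 2↦0, 3↦6, 4↦5, 5↦4, 6↦3]  zeros at y ∈ {2}
  x = 1: [0↦6, 1↦3, 2↦0, 3↦4, 4↦1, 5↦5, 6↦2]  zeros at y ∈ {2}
  x = 2: [0↦6, 1↦1, 2↦3, 3↦5, 4↦0, 5↦2, 6↦4]  zeros at y ∈ {4}
  x = 3: [0↦2, 1↦2, 2↦2, 3↦2, 4↦2, 5↦2, 6↦2]  zeros at y ∈ ∅
  x = 4: [0↦1, 1↦6, 2↦4, 3↦2, 4↦0, 5↦5, 6↦3]  zeros at y ∈ {4}
  x = 5: [0↦3, 1↦6, 2↦2, 3↦5, 4↦1, 5↦4, 6↦0]  zeros at y ∈ {6}
  x = 6: [0↦1, 1↦2, 2↦3, 3↦4, 4↦5, 5↦6, 6↦0]  zeros at y ∈ {6}
Collecting zeros: affine points = {(0, 2), (1, 2), (2, 4), (4, 4), (5, 6), (6, 6)}.
Total count |C(F_7)_aff| = 6.


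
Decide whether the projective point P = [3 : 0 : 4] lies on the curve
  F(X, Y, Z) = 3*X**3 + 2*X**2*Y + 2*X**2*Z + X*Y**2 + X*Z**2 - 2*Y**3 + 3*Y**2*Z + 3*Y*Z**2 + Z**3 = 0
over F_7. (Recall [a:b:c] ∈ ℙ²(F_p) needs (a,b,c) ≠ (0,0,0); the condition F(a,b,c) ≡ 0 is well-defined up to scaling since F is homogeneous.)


F(3,0,4) ≡ 6 (mod 7); P is NOT on the curve.

Evaluate F(3, 0, 4) term-by-term (mod 7).
  3*X**3 ↦ 3·27·1·1 = 81
  2*X**2*Y ↦ 2·9·0·1 = 0
  2*X**2*Z ↦ 2·9·1·4 = 72
  X*Y**2 ↦ 1·3·0·1 = 0
  X*Z**2 ↦ 1·3·1·16 = 48
  -2*Y**3 ↦ -2·1·0·1 = 0
  3*Y**2*Z ↦ 3·1·0·4 = 0
  3*Y*Z**2 ↦ 3·1·0·16 = 0
  Z**3 ↦ 1·1·1·64 = 64
Sum: F(3, 0, 4) = (81) + (0) + (72) + (0) + (48) + (0) + (0) + (0) + (64) = 265.
Reducing mod 7: 265 ≡ 6 (mod 7).
Since F(a, b, c) ≡ 6 ≠ 0 (mod 7), P does NOT lie on the curve.


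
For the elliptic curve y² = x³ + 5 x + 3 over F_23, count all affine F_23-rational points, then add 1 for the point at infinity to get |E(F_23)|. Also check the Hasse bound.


Affine points = {(0, 7), (0, 16), (1, 3), (1, 20), (4, 8), (4, 15), (7, 6), (7, 17), (8, 7), (8, 16), (9, 8), (9, 15), (10, 8), (10, 15), (11, 3), (11, 20), (15, 7), (15, 16), (16, 4), (16, 19), (21, 10), (21, 13)}; affine count = 22; |E(F_23)| = 23.

Discriminant check: Δ ∝ 4a³ + 27b² = 4·5³ + 27·3² = 4·125 + 27·9 ≡ 7 (mod 23). Nonzero ⇒ E is nonsingular.
For each x ∈ F_23, compute rhs = x³ + 5·x + 3 mod 23, then count y ∈ F_23 with y² ≡ rhs.
  x = 0: rhs = 3, matching y values: 7, 16 (2 points).
  x = 1: rhs = 9, matching y values: 3, 20 (2 points).
  x = 2: rhs = 21, matching y values: none (0 points).
  x = 3: rhs = 22, matching y values: none (0 points).
  x = 4: rhs = 18, matching y values: 8, 15 (2 points).
  x = 5: rhs = 15, matching y values: none (0 points).
  x = 6: rhs = 19, matching y values: none (0 points).
  x = 7: rhs = 13, matching y values: 6, 17 (2 points).
  x = 8: rhs = 3, matching y values: 7, 16 (2 points).
  x = 9: rhs = 18, matching y values: 8, 15 (2 points).
  x = 10: rhs = 18, matching y values: 8, 15 (2 points).
  x = 11: rhs = 9, matching y values: 3, 20 (2 points).
  x = 12: rhs = 20, matching y values: none (0 points).
  x = 13: rhs = 11, matching y values: none (0 points).
  x = 14: rhs = 11, matching y values: none (0 points).
  x = 15: rhs = 3, matching y values: 7, 16 (2 points).
  x = 16: rhs = 16, matching y values: 4, 19 (2 points).
  x = 17: rhs = 10, matching y values: none (0 points).
  x = 18: rhs = 14, matching y values: none (0 points).
  x = 19: rhs = 11, matching y values: none (0 points).
  x = 20: rhs = 7, matching y values: none (0 points).
  x = 21: rhs = 8, matching y values: 10, 13 (2 points).
  x = 22: rhs = 20, matching y values: none (0 points).
Total affine count: 22.
Full point count |E(F_23)| = 22 + 1 = 23.
Hasse bound: |23 − (23+1)| = |-1| = 1 ≤ 2√23 ≈ 9.5917 ✓.


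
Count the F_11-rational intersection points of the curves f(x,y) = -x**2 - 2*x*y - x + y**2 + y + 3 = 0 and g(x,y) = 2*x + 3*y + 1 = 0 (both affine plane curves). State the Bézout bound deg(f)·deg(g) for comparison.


Common zeros: ∅; count = 0; Bézout bound = 2.

deg(f) = 2, deg(g) = 1, so Bézout bound = 2.
Scan x ∈ F_11. For each x, list the y ∈ F_11 with f(x, y) ≡ 0 and those with g(x, y) ≡ 0 (mod 11); the common zeros in that column are the intersection.
  x = 0: f ≡ 0 at y ∈ {5}; g ≡ 0 at y ∈ {7}; common: ∅.
  x = 1: f ≡ 0 at y ∈ ∅; g ≡ 0 at y ∈ {10}; common: ∅.
  x = 2: f ≡ 0 at y ∈ ∅; g ≡ 0 at y ∈ {2}; common: ∅.
  x = 3: f ≡ 0 at y ∈ ∅; g ≡ 0 at y ∈ {5}; common: ∅.
  x = 4: f ≡ 0 at y ∈ ∅; g ≡ 0 at y ∈ {8}; common: ∅.
  x = 5: f ≡ 0 at y ∈ ∅; g ≡ 0 at y ∈ {0}; common: ∅.
  x = 6: f ≡ 0 at y ∈ ∅; g ≡ 0 at y ∈ {3}; common: ∅.
  x = 7: f ≡ 0 at y ∈ ∅; g ≡ 0 at y ∈ {6}; common: ∅.
  x = 8: f ≡ 0 at y ∈ ∅; g ≡ 0 at y ∈ {9}; common: ∅.
  x = 9: f ≡ 0 at y ∈ ∅; g ≡ 0 at y ∈ {1}; common: ∅.
  x = 10: f ≡ 0 at y ∈ ∅; g ≡ 0 at y ∈ {4}; common: ∅.
Collecting: common zeros = ∅, so the count is 0.
Comparison with the Bézout bound: 0 ≤ 2 = deg(f)·deg(g), as expected for curves with no common component (the affine F_11-count falls short of the bound because intersections may lie at infinity, over extension fields, or carry multiplicity).
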